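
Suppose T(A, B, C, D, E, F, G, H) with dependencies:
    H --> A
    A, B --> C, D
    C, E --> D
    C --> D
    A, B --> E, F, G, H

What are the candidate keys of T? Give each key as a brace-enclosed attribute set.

{A, B}, {B, H}

{B} never appears on the right of any FD, so every key must include it.
{A, B}⁺ = {A, B, C, D, E, F, G, H} — all of the relation — so {A, B} is a candidate key.
{B, H}⁺ = {A, B, C, D, E, F, G, H} — all of the relation — so {B, H} is a candidate key.
Any other superkey properly contains one of these, so there are no further candidate keys.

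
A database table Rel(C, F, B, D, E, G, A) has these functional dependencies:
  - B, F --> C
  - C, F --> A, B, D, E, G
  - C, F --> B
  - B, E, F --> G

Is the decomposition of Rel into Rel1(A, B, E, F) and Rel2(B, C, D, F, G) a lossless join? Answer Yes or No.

Common attributes: {B, F}; their closure is {A, B, C, D, E, F, G}.
Rel1 is contained in that closure, so Rel1 ∩ Rel2 --> Rel1 holds and the join is lossless.

Yes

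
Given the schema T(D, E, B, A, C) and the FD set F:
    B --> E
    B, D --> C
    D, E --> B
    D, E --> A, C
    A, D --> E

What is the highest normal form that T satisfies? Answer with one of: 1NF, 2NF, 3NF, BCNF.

3NF

Candidate keys: {A, D}, {B, D}, {D, E}. Prime attributes: {A, B, D, E}.
B --> E breaks BCNF: {B}⁺ = {B, E}, so {B} is not a superkey.
Since {E} ⊆ prime attributes and every other non-superkey FD also has a prime right side, the schema is in 3NF.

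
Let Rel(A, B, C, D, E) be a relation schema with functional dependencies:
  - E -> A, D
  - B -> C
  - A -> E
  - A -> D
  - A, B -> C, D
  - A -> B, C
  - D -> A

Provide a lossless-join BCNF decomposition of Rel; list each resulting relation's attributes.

{A, B, D, E}; {B, C}

Candidate keys of the original relation: {A}, {D}, {E}.
Within {A, B, C, D, E}: {B}⁺ ∩ {A, B, C, D, E} = {B, C}, not the whole set, so B -> C violates BCNF; decompose into {B, C} and {A, B, D, E}.
{B, C}: every determinant is a superkey — BCNF.
{A, B, D, E}: every determinant is a superkey — BCNF.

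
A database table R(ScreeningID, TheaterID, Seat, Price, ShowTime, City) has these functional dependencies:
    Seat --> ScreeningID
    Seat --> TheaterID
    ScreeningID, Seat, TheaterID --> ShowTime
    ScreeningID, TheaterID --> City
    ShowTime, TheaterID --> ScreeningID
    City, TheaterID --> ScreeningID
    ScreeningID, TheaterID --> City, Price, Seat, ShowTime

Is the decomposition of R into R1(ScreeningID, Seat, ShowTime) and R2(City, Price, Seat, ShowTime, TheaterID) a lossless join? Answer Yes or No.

Yes

The shared attributes are {Seat, ShowTime} and {Seat, ShowTime}⁺ = {City, Price, ScreeningID, Seat, ShowTime, TheaterID}.
This includes all of R1, so the common attributes are a superkey of R1 — the join is lossless.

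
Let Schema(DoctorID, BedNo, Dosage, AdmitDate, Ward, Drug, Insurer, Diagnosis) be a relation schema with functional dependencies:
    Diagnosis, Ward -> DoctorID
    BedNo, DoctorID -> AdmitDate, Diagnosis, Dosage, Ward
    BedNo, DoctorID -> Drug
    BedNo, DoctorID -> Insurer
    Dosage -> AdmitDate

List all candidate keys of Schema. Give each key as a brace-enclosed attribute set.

{BedNo, Diagnosis, Ward}, {BedNo, DoctorID}

{BedNo} never appears on the right of any FD, so every key must include it.
{BedNo, DoctorID}⁺ = {AdmitDate, BedNo, Diagnosis, DoctorID, Dosage, Drug, Insurer, Ward} — all of the relation — so {BedNo, DoctorID} is a candidate key.
{BedNo, Diagnosis, Ward}⁺ = {AdmitDate, BedNo, Diagnosis, DoctorID, Dosage, Drug, Insurer, Ward} — all of the relation — so {BedNo, Diagnosis, Ward} is a candidate key.
These are minimal and exhaustive — every other superkey contains one of them.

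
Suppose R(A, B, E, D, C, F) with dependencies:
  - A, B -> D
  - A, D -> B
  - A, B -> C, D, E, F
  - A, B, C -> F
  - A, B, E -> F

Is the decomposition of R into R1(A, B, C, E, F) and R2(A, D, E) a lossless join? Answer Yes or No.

Common attributes: {A, E}; their closure is {A, E}.
R1 ⊄ {A, E} and R2 ⊄ {A, E}, so the split is lossy.

No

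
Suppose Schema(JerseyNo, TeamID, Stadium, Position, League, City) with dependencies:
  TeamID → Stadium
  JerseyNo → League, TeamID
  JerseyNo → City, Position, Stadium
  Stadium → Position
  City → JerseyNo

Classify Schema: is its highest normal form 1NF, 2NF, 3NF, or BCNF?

2NF

Candidate keys: {City}, {JerseyNo}. Prime attributes: {City, JerseyNo}.
TeamID → Stadium: {TeamID}⁺ = {Position, Stadium, TeamID}, which is not all of the attributes, so the left side is not a superkey — BCNF is violated.
TeamID → Stadium has non-prime {Stadium} on the right and a non-superkey on the left, so 3NF fails.
Every candidate key is a single attribute, so no partial dependency is possible; 2NF holds.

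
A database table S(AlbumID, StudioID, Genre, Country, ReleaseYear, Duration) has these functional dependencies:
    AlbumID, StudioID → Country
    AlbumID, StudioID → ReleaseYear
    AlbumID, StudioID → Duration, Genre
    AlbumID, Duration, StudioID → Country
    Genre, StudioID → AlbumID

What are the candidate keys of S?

{AlbumID, StudioID}, {Genre, StudioID}

No FD produces {StudioID}, so it must be in every candidate key.
{AlbumID, StudioID}⁺ = {AlbumID, Country, Duration, Genre, ReleaseYear, StudioID} — all of the relation — so {AlbumID, StudioID} is a candidate key.
{Genre, StudioID}⁺ = {AlbumID, Country, Duration, Genre, ReleaseYear, StudioID} — all of the relation — so {Genre, StudioID} is a candidate key.
These are minimal and exhaustive — every other superkey contains one of them.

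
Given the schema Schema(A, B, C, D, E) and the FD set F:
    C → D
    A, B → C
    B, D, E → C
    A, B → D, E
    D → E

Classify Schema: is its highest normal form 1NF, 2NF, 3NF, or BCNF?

2NF

Candidate key: {A, B}. Prime attributes: {A, B}.
For C → D we have {C}⁺ = {C, D, E}; {C} is not a superkey, so BCNF fails.
Because {D} is non-prime and the left side of C → D is not a superkey, the relation is not in 3NF.
No proper subset of a key has a non-prime attribute in its closure, so there is no partial dependency; 2NF holds.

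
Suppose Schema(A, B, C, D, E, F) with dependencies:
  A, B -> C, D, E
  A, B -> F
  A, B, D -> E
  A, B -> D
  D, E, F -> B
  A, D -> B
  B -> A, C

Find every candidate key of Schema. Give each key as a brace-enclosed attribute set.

{A, D}, {B}, {D, E, F}

{B}⁺ = {A, B, C, D, E, F}, which is every attribute, so {B} is a candidate key.
{A, D}⁺ = {A, B, C, D, E, F}, which is every attribute, so {A, D} is a candidate key.
{D, E, F}⁺ = {A, B, C, D, E, F}, which is every attribute, so {D, E, F} is a candidate key.
Any other superkey properly contains one of these, so there are no further candidate keys.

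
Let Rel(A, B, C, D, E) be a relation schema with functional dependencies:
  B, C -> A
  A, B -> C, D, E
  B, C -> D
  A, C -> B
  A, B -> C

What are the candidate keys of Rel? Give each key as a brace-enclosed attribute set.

{A, B}⁺ = {A, B, C, D, E} — all of the relation — so {A, B} is a candidate key.
{A, C}⁺ = {A, B, C, D, E} — all of the relation — so {A, C} is a candidate key.
{B, C}⁺ = {A, B, C, D, E} — all of the relation — so {B, C} is a candidate key.
Any other superkey properly contains one of these, so there are no further candidate keys.

{A, B}, {A, C}, {B, C}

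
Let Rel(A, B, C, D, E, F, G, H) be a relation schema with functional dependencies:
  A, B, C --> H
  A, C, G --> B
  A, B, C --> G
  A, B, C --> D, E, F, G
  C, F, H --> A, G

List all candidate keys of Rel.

{A, B, C}, {A, C, G}, {C, F, H}

Attributes never on any right-hand side: {C} — every candidate key must contain it.
{A, B, C}⁺ = {A, B, C, D, E, F, G, H} — all of the relation — so {A, B, C} is a candidate key.
{A, C, G}⁺ = {A, B, C, D, E, F, G, H} — all of the relation — so {A, C, G} is a candidate key.
{C, F, H}⁺ = {A, B, C, D, E, F, G, H} — all of the relation — so {C, F, H} is a candidate key.
Any other superkey properly contains one of these, so there are no further candidate keys.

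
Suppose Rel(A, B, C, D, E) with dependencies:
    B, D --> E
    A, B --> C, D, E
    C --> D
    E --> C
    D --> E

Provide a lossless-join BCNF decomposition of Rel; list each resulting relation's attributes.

Candidate key of the original relation: {A, B}.
Within {A, B, C, D, E}: {B, D}⁺ ∩ {A, B, C, D, E} = {B, C, D, E}, not the whole set, so B, D --> C, E violates BCNF; decompose into {B, C, D, E} and {A, B, D}.
Within {B, C, D, E}: {C}⁺ ∩ {B, C, D, E} = {C, D, E}, not the whole set, so C --> D, E violates BCNF; decompose into {C, D, E} and {B, C}.
{C, D, E}: every determinant is a superkey — BCNF.
{B, C}: every determinant is a superkey — BCNF.
{A, B, D}: every determinant is a superkey — BCNF.

{A, B, D}; {B, C}; {C, D, E}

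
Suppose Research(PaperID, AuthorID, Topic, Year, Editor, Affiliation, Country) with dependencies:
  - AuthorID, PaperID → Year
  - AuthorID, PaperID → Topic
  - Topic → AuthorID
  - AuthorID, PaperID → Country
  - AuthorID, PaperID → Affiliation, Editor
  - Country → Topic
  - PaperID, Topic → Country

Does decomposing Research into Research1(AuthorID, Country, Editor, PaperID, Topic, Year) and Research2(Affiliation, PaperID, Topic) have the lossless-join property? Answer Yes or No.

Yes

Common attributes: {PaperID, Topic}; their closure is {Affiliation, AuthorID, Country, Editor, PaperID, Topic, Year}.
Since Research1 ⊆ {Affiliation, AuthorID, Country, Editor, PaperID, Topic, Year}, the intersection is a superkey of Research1; the decomposition is lossless.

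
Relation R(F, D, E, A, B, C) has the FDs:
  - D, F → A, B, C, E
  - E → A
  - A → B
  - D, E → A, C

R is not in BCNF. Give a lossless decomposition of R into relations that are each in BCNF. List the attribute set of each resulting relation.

{A, B}; {A, E}; {C, D, E}; {D, E, F}

Candidate key of the original relation: {D, F}.
{A, B, C, D, E, F}: {E} determines {A, B, E} here but is not a superkey — split on E → A, B, giving {A, B, E} and {C, D, E, F}.
{A, B, E}: {A} determines {A, B} here but is not a superkey — split on A → B, giving {A, B} and {A, E}.
{A, B} has no BCNF violation.
{A, E} has no BCNF violation.
{C, D, E, F}: {D, E} determines {C, D, E} here but is not a superkey — split on D, E → C, giving {C, D, E} and {D, E, F}.
{C, D, E} has no BCNF violation.
{D, E, F} has no BCNF violation.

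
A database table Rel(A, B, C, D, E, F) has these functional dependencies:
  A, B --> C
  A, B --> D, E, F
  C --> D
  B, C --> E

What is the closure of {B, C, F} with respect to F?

Start with {B, C, F}.
C --> D applies; add {D} → now {B, C, D, F}.
B, C --> E applies; add {E} → now {B, C, D, E, F}.
No further FD applies.

{B, C, D, E, F}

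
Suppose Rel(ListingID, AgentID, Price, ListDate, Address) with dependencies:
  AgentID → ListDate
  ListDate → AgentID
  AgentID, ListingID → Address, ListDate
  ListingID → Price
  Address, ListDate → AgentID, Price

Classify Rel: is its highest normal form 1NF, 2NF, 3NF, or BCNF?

1NF

Candidate keys: {AgentID, ListingID}, {ListDate, ListingID}. Prime attributes: {AgentID, ListDate, ListingID}.
For AgentID → ListDate we have {AgentID}⁺ = {AgentID, ListDate}; {AgentID} is not a superkey, so BCNF fails.
ListingID → Price has non-prime {Price} on the right and a non-superkey on the left, so 3NF fails.
{ListingID} is a proper subset of the key {AgentID, ListingID}, and {ListingID}⁺ contains the non-prime attribute {Price} — a partial dependency, so 2NF is violated.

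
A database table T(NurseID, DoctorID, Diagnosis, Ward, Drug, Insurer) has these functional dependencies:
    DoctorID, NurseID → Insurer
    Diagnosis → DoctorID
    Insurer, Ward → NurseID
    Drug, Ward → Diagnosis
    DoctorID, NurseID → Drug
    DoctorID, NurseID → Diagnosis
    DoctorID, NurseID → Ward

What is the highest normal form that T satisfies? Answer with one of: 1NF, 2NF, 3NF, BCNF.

3NF

Candidate keys: {Diagnosis, Insurer, Ward}, {Diagnosis, NurseID}, {DoctorID, Insurer, Ward}, {DoctorID, NurseID}, {Drug, Insurer, Ward}, {Drug, NurseID, Ward}. Prime attributes: {Diagnosis, DoctorID, Drug, Insurer, NurseID, Ward}.
Diagnosis → DoctorID breaks BCNF: {Diagnosis}⁺ = {Diagnosis, DoctorID}, so {Diagnosis} is not a superkey.
Its right-hand attributes {DoctorID} are all prime, as are those of every other non-superkey FD — the relation is in 3NF.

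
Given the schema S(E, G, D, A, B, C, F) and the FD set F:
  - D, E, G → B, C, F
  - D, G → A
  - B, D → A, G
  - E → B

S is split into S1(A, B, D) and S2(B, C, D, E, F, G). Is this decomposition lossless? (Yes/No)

The shared attributes are {B, D} and {B, D}⁺ = {A, B, D, G}.
This includes all of S1, so the common attributes are a superkey of S1 — the join is lossless.

Yes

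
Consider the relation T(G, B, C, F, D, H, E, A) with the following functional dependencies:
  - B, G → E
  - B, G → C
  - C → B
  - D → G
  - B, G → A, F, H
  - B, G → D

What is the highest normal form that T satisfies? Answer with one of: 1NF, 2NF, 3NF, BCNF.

Candidate keys: {B, D}, {B, G}, {C, D}, {C, G}. Prime attributes: {B, C, D, G}.
C → B breaks BCNF: {C}⁺ = {B, C}, so {C} is not a superkey.
But every attribute on its right side ({B}) is prime, and the same holds for every other non-superkey FD, so 3NF still holds.

3NF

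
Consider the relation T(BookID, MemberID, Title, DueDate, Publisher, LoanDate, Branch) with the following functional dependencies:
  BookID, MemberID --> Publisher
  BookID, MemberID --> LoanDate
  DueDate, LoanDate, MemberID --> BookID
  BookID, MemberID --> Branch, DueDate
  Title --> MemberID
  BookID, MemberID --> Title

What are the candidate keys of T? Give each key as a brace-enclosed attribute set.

{BookID, MemberID}, {BookID, Title}, {DueDate, LoanDate, MemberID}, {DueDate, LoanDate, Title}

Closure of {BookID, MemberID} is {BookID, Branch, DueDate, LoanDate, MemberID, Publisher, Title}, the whole schema; {BookID, MemberID} is a candidate key.
Closure of {BookID, Title} is {BookID, Branch, DueDate, LoanDate, MemberID, Publisher, Title}, the whole schema; {BookID, Title} is a candidate key.
Closure of {DueDate, LoanDate, MemberID} is {BookID, Branch, DueDate, LoanDate, MemberID, Publisher, Title}, the whole schema; {DueDate, LoanDate, MemberID} is a candidate key.
Closure of {DueDate, LoanDate, Title} is {BookID, Branch, DueDate, LoanDate, MemberID, Publisher, Title}, the whole schema; {DueDate, LoanDate, Title} is a candidate key.
These are minimal and exhaustive — every other superkey contains one of them.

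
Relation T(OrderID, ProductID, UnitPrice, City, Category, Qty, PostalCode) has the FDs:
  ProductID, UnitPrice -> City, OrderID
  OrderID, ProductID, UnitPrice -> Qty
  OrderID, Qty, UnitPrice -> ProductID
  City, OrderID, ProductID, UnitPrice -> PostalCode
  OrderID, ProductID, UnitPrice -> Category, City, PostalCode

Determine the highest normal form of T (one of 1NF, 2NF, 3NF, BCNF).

BCNF

Candidate keys: {OrderID, Qty, UnitPrice}, {ProductID, UnitPrice}. Prime attributes: {OrderID, ProductID, Qty, UnitPrice}.
Every FD has a superkey on the left, so the relation is in BCNF.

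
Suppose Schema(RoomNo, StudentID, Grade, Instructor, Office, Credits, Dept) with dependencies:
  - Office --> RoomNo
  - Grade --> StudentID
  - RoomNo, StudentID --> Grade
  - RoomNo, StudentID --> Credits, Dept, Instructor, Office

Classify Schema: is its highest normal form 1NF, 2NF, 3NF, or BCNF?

3NF

Candidate keys: {Grade, Office}, {Grade, RoomNo}, {Office, StudentID}, {RoomNo, StudentID}. Prime attributes: {Grade, Office, RoomNo, StudentID}.
Office --> RoomNo breaks BCNF: {Office}⁺ = {Office, RoomNo}, so {Office} is not a superkey.
But every attribute on its right side ({RoomNo}) is prime, and the same holds for every other non-superkey FD, so 3NF still holds.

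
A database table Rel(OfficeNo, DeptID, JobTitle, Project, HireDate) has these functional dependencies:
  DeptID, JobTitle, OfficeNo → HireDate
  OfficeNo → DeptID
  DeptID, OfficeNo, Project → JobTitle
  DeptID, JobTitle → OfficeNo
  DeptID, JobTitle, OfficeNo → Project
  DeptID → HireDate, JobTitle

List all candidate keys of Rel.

{DeptID}⁺ = {DeptID, HireDate, JobTitle, OfficeNo, Project} — all of the relation — so {DeptID} is a candidate key.
{OfficeNo}⁺ = {DeptID, HireDate, JobTitle, OfficeNo, Project} — all of the relation — so {OfficeNo} is a candidate key.
No proper subset of any of these is a key, and no other minimal superkey exists.

{DeptID}, {OfficeNo}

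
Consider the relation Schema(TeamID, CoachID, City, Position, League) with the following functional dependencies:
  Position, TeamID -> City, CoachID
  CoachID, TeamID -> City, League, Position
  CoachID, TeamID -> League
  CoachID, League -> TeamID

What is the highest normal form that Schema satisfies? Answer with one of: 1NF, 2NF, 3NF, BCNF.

BCNF

Candidate keys: {CoachID, League}, {CoachID, TeamID}, {Position, TeamID}. Prime attributes: {CoachID, League, Position, TeamID}.
Every FD has a superkey on the left, so the relation is in BCNF.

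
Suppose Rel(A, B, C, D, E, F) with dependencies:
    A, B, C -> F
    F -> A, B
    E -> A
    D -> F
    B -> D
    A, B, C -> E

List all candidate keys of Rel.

{B, C}, {C, D}, {C, F}

Attributes never on any right-hand side: {C} — every candidate key must contain it.
{B, C}⁺ = {A, B, C, D, E, F} — all of the relation — so {B, C} is a candidate key.
{C, D}⁺ = {A, B, C, D, E, F} — all of the relation — so {C, D} is a candidate key.
{C, F}⁺ = {A, B, C, D, E, F} — all of the relation — so {C, F} is a candidate key.
Any other superkey properly contains one of these, so there are no further candidate keys.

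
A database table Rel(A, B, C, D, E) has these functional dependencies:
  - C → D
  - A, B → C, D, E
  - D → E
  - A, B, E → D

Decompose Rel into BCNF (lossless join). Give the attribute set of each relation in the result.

{A, B, C}; {C, D}; {D, E}

Candidate key of the original relation: {A, B}.
In {A, B, C, D, E}, {C} is not a superkey ({C}⁺ restricted to this set is {C, D, E}), so split on C → D, E into {C, D, E} and {A, B, C}.
In {C, D, E}, {D} is not a superkey ({D}⁺ restricted to this set is {D, E}), so split on D → E into {D, E} and {C, D}.
{D, E}: every determinant is a superkey — BCNF.
{C, D}: every determinant is a superkey — BCNF.
{A, B, C}: every determinant is a superkey — BCNF.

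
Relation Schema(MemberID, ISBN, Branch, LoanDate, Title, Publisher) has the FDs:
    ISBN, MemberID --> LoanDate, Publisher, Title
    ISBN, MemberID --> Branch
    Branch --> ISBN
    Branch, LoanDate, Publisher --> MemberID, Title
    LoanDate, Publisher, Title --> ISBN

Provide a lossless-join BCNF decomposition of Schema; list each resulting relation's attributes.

Candidate keys of the original relation: {Branch, LoanDate, Publisher}, {Branch, MemberID}, {ISBN, MemberID}, {LoanDate, MemberID, Publisher, Title}.
{Branch, ISBN, LoanDate, MemberID, Publisher, Title}: {Branch} determines {Branch, ISBN} here but is not a superkey — split on Branch --> ISBN, giving {Branch, ISBN} and {Branch, LoanDate, MemberID, Publisher, Title}.
{Branch, ISBN} is in BCNF.
{Branch, LoanDate, MemberID, Publisher, Title} is in BCNF.

{Branch, ISBN}; {Branch, LoanDate, MemberID, Publisher, Title}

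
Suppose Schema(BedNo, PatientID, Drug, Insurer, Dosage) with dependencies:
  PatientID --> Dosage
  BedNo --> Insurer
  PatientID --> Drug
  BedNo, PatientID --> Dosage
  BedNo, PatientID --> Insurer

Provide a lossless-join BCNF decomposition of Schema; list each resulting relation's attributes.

{BedNo, Insurer}; {BedNo, PatientID}; {Dosage, Drug, PatientID}

Candidate key of the original relation: {BedNo, PatientID}.
In {BedNo, Dosage, Drug, Insurer, PatientID}, {PatientID} is not a superkey ({PatientID}⁺ restricted to this set is {Dosage, Drug, PatientID}), so split on PatientID --> Dosage, Drug into {Dosage, Drug, PatientID} and {BedNo, Insurer, PatientID}.
{Dosage, Drug, PatientID} has no BCNF violation.
In {BedNo, Insurer, PatientID}, {BedNo} is not a superkey ({BedNo}⁺ restricted to this set is {BedNo, Insurer}), so split on BedNo --> Insurer into {BedNo, Insurer} and {BedNo, PatientID}.
{BedNo, Insurer} has no BCNF violation.
{BedNo, PatientID} has no BCNF violation.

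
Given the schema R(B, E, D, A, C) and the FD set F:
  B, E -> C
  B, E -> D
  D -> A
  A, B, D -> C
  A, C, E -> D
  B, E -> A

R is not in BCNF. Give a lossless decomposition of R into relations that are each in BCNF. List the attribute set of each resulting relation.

{A, D}; {B, C, D}; {B, D, E}

Candidate key of the original relation: {B, E}.
In {A, B, C, D, E}, {D} is not a superkey ({D}⁺ restricted to this set is {A, D}), so split on D -> A into {A, D} and {B, C, D, E}.
{A, D} is in BCNF.
In {B, C, D, E}, {B, D} is not a superkey ({B, D}⁺ restricted to this set is {B, C, D}), so split on B, D -> C into {B, C, D} and {B, D, E}.
{B, C, D} is in BCNF.
{B, D, E} is in BCNF.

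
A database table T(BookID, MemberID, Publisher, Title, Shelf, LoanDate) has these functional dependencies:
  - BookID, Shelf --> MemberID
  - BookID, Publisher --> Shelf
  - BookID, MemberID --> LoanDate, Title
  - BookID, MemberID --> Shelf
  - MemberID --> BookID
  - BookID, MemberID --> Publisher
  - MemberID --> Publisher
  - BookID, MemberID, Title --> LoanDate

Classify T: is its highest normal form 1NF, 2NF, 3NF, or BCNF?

BCNF

Candidate keys: {BookID, Publisher}, {BookID, Shelf}, {MemberID}. Prime attributes: {BookID, MemberID, Publisher, Shelf}.
Every FD has a superkey on the left, so the relation is in BCNF.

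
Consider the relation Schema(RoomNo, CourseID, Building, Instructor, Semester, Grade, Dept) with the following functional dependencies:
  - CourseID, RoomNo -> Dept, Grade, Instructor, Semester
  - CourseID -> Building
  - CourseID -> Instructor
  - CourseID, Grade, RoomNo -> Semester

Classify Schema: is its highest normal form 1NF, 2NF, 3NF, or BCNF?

1NF

Candidate key: {CourseID, RoomNo}. Prime attributes: {CourseID, RoomNo}.
For CourseID -> Building we have {CourseID}⁺ = {Building, CourseID, Instructor}; {CourseID} is not a superkey, so BCNF fails.
CourseID -> Building has non-prime {Building} on the right and a non-superkey on the left, so 3NF fails.
Since {CourseID} ⊂ {CourseID, RoomNo} and {CourseID}⁺ ⊇ {Building, Instructor} with {Building, Instructor} non-prime, there is a partial dependency; 2NF fails.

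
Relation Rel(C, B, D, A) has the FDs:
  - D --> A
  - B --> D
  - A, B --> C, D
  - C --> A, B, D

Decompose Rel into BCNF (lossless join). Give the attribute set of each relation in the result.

{A, D}; {B, C, D}

Candidate keys of the original relation: {B}, {C}.
Within {A, B, C, D}: {D}⁺ ∩ {A, B, C, D} = {A, D}, not the whole set, so D --> A violates BCNF; decompose into {A, D} and {B, C, D}.
{A, D} has no BCNF violation.
{B, C, D} has no BCNF violation.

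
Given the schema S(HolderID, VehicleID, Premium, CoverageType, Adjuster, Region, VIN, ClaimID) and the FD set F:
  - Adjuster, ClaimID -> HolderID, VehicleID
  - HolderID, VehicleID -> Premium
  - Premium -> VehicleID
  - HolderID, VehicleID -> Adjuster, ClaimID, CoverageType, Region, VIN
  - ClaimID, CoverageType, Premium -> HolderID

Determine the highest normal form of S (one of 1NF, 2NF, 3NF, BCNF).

Candidate keys: {Adjuster, ClaimID}, {ClaimID, CoverageType, Premium}, {HolderID, Premium}, {HolderID, VehicleID}. Prime attributes: {Adjuster, ClaimID, CoverageType, HolderID, Premium, VehicleID}.
Premium -> VehicleID breaks BCNF: {Premium}⁺ = {Premium, VehicleID}, so {Premium} is not a superkey.
Its right-hand attributes {VehicleID} are all prime, as are those of every other non-superkey FD — the relation is in 3NF.

3NF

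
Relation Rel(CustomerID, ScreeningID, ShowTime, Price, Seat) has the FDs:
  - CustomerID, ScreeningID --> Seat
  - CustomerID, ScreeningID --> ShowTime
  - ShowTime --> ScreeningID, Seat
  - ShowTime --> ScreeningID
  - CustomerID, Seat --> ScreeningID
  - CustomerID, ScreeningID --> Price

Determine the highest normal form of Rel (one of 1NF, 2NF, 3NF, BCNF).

3NF

Candidate keys: {CustomerID, ScreeningID}, {CustomerID, Seat}, {CustomerID, ShowTime}. Prime attributes: {CustomerID, ScreeningID, Seat, ShowTime}.
For ShowTime --> ScreeningID, Seat we have {ShowTime}⁺ = {ScreeningID, Seat, ShowTime}; {ShowTime} is not a superkey, so BCNF fails.
Since {ScreeningID, Seat} ⊆ prime attributes and every other non-superkey FD also has a prime right side, the schema is in 3NF.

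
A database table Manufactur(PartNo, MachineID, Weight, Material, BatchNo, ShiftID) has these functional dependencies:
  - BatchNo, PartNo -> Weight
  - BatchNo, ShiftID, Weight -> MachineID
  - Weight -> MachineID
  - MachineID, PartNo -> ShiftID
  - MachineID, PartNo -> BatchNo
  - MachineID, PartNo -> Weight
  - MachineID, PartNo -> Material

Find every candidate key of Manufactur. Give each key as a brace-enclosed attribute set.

{BatchNo, PartNo}, {MachineID, PartNo}, {PartNo, Weight}

Attributes never on any right-hand side: {PartNo} — every candidate key must contain it.
{BatchNo, PartNo}⁺ = {BatchNo, MachineID, Material, PartNo, ShiftID, Weight}, which is every attribute, so {BatchNo, PartNo} is a candidate key.
{MachineID, PartNo}⁺ = {BatchNo, MachineID, Material, PartNo, ShiftID, Weight}, which is every attribute, so {MachineID, PartNo} is a candidate key.
{PartNo, Weight}⁺ = {BatchNo, MachineID, Material, PartNo, ShiftID, Weight}, which is every attribute, so {PartNo, Weight} is a candidate key.
No proper subset of any of these is a key, and no other minimal superkey exists.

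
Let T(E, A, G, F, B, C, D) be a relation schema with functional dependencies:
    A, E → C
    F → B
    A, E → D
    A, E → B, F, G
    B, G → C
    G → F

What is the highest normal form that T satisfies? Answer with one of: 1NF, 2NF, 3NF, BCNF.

Candidate key: {A, E}. Prime attributes: {A, E}.
F → B: {F}⁺ = {B, F}, which is not all of the attributes, so the left side is not a superkey — BCNF is violated.
Because {B} is non-prime and the left side of F → B is not a superkey, the relation is not in 3NF.
Checking every proper subset of each key, none determines a non-prime attribute — 2NF is satisfied.

2NF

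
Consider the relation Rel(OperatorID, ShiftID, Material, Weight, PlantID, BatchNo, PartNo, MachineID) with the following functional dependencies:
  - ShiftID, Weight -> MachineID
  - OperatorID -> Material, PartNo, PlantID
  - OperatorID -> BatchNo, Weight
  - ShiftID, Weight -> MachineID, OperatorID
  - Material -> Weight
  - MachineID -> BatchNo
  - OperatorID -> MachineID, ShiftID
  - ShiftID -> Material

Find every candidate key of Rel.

{OperatorID}, {ShiftID}

{OperatorID}⁺ = {BatchNo, MachineID, Material, OperatorID, PartNo, PlantID, ShiftID, Weight} — all of the relation — so {OperatorID} is a candidate key.
{ShiftID}⁺ = {BatchNo, MachineID, Material, OperatorID, PartNo, PlantID, ShiftID, Weight} — all of the relation — so {ShiftID} is a candidate key.
These are minimal and exhaustive — every other superkey contains one of them.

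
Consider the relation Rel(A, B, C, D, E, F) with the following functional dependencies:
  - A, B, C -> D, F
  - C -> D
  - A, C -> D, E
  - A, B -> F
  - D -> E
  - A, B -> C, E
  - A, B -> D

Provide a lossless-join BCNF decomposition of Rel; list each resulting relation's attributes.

Candidate key of the original relation: {A, B}.
In {A, B, C, D, E, F}, {C} is not a superkey ({C}⁺ restricted to this set is {C, D, E}), so split on C -> D, E into {C, D, E} and {A, B, C, F}.
In {C, D, E}, {D} is not a superkey ({D}⁺ restricted to this set is {D, E}), so split on D -> E into {D, E} and {C, D}.
{D, E} has no BCNF violation.
{C, D} has no BCNF violation.
{A, B, C, F} has no BCNF violation.

{A, B, C, F}; {C, D}; {D, E}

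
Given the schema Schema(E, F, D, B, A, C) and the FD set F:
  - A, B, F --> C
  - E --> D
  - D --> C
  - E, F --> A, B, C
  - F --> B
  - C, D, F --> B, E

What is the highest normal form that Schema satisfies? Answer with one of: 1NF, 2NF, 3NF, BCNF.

Candidate keys: {D, F}, {E, F}. Prime attributes: {D, E, F}.
A, B, F --> C breaks BCNF: {A, B, F}⁺ = {A, B, C, F}, so {A, B, F} is not a superkey.
Because {C} is non-prime and the left side of A, B, F --> C is not a superkey, the relation is not in 3NF.
{D} is a proper subset of the key {D, F}, and {D}⁺ contains the non-prime attribute {C} — a partial dependency, so 2NF is violated.

1NF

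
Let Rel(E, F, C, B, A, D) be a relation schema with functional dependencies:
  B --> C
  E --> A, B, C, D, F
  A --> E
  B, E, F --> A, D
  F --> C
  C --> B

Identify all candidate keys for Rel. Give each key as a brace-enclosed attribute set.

{A}, {E}

{A}⁺ = {A, B, C, D, E, F} — all of the relation — so {A} is a candidate key.
{E}⁺ = {A, B, C, D, E, F} — all of the relation — so {E} is a candidate key.
These are minimal and exhaustive — every other superkey contains one of them.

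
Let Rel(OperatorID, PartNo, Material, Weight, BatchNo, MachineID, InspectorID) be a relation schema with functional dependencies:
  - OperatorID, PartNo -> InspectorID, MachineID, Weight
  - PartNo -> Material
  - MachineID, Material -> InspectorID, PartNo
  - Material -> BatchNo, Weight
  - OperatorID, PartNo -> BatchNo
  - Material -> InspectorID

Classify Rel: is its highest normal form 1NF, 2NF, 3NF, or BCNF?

Candidate keys: {MachineID, Material, OperatorID}, {OperatorID, PartNo}. Prime attributes: {MachineID, Material, OperatorID, PartNo}.
For PartNo -> Material we have {PartNo}⁺ = {BatchNo, InspectorID, Material, PartNo, Weight}; {PartNo} is not a superkey, so BCNF fails.
MachineID, Material -> InspectorID, PartNo determines the non-prime attribute {InspectorID} from a non-superkey — 3NF is violated.
{PartNo} is a proper subset of the key {OperatorID, PartNo}, and {PartNo}⁺ contains the non-prime attributes {BatchNo, InspectorID, Weight} — a partial dependency, so 2NF is violated.

1NF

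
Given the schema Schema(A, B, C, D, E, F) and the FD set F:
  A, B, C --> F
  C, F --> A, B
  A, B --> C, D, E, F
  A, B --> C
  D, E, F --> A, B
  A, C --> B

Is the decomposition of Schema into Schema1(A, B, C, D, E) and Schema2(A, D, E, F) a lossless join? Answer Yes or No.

No

Schema1 ∩ Schema2 = {A, D, E}; its closure under F is {A, D, E}.
Neither Schema1 nor Schema2 is contained in that closure, so the decomposition is lossy.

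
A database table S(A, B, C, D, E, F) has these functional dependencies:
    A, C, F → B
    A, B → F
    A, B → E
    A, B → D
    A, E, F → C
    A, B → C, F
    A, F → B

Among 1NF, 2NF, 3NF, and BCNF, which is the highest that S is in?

BCNF

Candidate keys: {A, B}, {A, F}. Prime attributes: {A, B, F}.
Every FD has a superkey on the left, so the relation is in BCNF.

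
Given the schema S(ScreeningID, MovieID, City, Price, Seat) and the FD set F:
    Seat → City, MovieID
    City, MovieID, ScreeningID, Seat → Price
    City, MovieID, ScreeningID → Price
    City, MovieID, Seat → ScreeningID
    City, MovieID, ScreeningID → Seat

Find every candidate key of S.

{Seat}⁺ = {City, MovieID, Price, ScreeningID, Seat}, which is every attribute, so {Seat} is a candidate key.
{City, MovieID, ScreeningID}⁺ = {City, MovieID, Price, ScreeningID, Seat}, which is every attribute, so {City, MovieID, ScreeningID} is a candidate key.
These are minimal and exhaustive — every other superkey contains one of them.

{City, MovieID, ScreeningID}, {Seat}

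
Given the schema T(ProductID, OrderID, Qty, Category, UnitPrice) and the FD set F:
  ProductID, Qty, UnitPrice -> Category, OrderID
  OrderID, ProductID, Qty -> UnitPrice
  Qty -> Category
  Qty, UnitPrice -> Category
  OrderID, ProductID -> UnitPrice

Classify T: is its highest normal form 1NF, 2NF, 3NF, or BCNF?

Candidate keys: {OrderID, ProductID, Qty}, {ProductID, Qty, UnitPrice}. Prime attributes: {OrderID, ProductID, Qty, UnitPrice}.
Qty -> Category breaks BCNF: {Qty}⁺ = {Category, Qty}, so {Qty} is not a superkey.
Qty -> Category determines the non-prime attribute {Category} from a non-superkey — 3NF is violated.
Since {Qty} ⊂ {OrderID, ProductID, Qty} and {Qty}⁺ ⊇ {Category} with {Category} non-prime, there is a partial dependency; 2NF fails.

1NF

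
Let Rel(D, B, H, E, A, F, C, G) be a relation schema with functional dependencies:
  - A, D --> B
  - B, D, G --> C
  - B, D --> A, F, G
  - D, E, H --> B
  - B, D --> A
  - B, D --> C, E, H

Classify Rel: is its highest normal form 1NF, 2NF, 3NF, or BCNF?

BCNF

Candidate keys: {A, D}, {B, D}, {D, E, H}. Prime attributes: {A, B, D, E, H}.
The left-hand side of every FD is a superkey, so BCNF is satisfied.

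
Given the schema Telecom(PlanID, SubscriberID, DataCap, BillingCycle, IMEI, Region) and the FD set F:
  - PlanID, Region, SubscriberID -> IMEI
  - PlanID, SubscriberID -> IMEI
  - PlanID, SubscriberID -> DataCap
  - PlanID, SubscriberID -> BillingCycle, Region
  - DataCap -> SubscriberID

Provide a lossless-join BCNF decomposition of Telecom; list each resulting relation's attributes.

{BillingCycle, DataCap, IMEI, PlanID, Region}; {DataCap, SubscriberID}

Candidate keys of the original relation: {DataCap, PlanID}, {PlanID, SubscriberID}.
Within {BillingCycle, DataCap, IMEI, PlanID, Region, SubscriberID}: {DataCap}⁺ ∩ {BillingCycle, DataCap, IMEI, PlanID, Region, SubscriberID} = {DataCap, SubscriberID}, not the whole set, so DataCap -> SubscriberID violates BCNF; decompose into {DataCap, SubscriberID} and {BillingCycle, DataCap, IMEI, PlanID, Region}.
{DataCap, SubscriberID} is in BCNF.
{BillingCycle, DataCap, IMEI, PlanID, Region} is in BCNF.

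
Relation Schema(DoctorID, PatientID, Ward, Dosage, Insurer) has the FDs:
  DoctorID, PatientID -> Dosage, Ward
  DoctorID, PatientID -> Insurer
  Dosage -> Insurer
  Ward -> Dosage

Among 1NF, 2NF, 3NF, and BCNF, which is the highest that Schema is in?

2NF

Candidate key: {DoctorID, PatientID}. Prime attributes: {DoctorID, PatientID}.
Dosage -> Insurer: {Dosage}⁺ = {Dosage, Insurer}, which is not all of the attributes, so the left side is not a superkey — BCNF is violated.
Because {Insurer} is non-prime and the left side of Dosage -> Insurer is not a superkey, the relation is not in 3NF.
No non-prime attribute depends on a proper subset of any candidate key, so 2NF holds.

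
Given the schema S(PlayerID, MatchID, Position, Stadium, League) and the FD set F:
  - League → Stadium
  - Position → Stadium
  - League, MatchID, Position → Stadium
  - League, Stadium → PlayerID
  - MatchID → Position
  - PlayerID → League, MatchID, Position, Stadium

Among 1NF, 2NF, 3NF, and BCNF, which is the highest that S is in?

2NF

Candidate keys: {League}, {PlayerID}. Prime attributes: {League, PlayerID}.
For Position → Stadium we have {Position}⁺ = {Position, Stadium}; {Position} is not a superkey, so BCNF fails.
Position → Stadium has non-prime {Stadium} on the right and a non-superkey on the left, so 3NF fails.
Every candidate key is a single attribute, so no partial dependency is possible; 2NF holds.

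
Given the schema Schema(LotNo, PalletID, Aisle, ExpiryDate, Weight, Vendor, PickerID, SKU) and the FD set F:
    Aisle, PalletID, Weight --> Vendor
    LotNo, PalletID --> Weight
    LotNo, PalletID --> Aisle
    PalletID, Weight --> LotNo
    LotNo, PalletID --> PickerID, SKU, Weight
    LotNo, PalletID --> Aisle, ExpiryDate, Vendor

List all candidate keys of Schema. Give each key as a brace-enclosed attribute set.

Attributes never on any right-hand side: {PalletID} — every candidate key must contain it.
Closure of {LotNo, PalletID} is {Aisle, ExpiryDate, LotNo, PalletID, PickerID, SKU, Vendor, Weight}, the whole schema; {LotNo, PalletID} is a candidate key.
Closure of {PalletID, Weight} is {Aisle, ExpiryDate, LotNo, PalletID, PickerID, SKU, Vendor, Weight}, the whole schema; {PalletID, Weight} is a candidate key.
These are minimal and exhaustive — every other superkey contains one of them.

{LotNo, PalletID}, {PalletID, Weight}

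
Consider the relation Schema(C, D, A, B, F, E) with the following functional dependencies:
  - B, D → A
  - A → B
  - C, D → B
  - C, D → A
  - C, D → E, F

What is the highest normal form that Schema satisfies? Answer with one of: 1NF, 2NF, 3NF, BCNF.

2NF

Candidate key: {C, D}. Prime attributes: {C, D}.
For B, D → A we have {B, D}⁺ = {A, B, D}; {B, D} is not a superkey, so BCNF fails.
B, D → A has non-prime {A} on the right and a non-superkey on the left, so 3NF fails.
No non-prime attribute depends on a proper subset of any candidate key, so 2NF holds.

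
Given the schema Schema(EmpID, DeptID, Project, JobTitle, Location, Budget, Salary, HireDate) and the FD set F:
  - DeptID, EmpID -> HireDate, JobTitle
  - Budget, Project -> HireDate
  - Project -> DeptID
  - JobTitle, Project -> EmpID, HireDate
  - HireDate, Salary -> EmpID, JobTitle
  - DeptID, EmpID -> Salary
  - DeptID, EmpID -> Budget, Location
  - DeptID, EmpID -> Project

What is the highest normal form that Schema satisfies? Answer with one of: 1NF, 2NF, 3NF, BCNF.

3NF

Candidate keys: {Budget, Project, Salary}, {DeptID, EmpID}, {DeptID, HireDate, Salary}, {EmpID, Project}, {HireDate, Project, Salary}, {JobTitle, Project}. Prime attributes: {Budget, DeptID, EmpID, HireDate, JobTitle, Project, Salary}.
Budget, Project -> HireDate: {Budget, Project}⁺ = {Budget, DeptID, HireDate, Project}, which is not all of the attributes, so the left side is not a superkey — BCNF is violated.
Its right-hand attributes {HireDate} are all prime, as are those of every other non-superkey FD — the relation is in 3NF.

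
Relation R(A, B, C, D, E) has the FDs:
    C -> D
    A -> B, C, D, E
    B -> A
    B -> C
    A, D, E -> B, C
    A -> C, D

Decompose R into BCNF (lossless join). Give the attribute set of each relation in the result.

Candidate keys of the original relation: {A}, {B}.
In {A, B, C, D, E}, {C} is not a superkey ({C}⁺ restricted to this set is {C, D}), so split on C -> D into {C, D} and {A, B, C, E}.
{C, D} is in BCNF.
{A, B, C, E} is in BCNF.

{A, B, C, E}; {C, D}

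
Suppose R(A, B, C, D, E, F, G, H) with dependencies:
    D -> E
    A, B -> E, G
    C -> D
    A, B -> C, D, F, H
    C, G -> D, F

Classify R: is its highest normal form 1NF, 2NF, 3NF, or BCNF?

Candidate key: {A, B}. Prime attributes: {A, B}.
D -> E: {D}⁺ = {D, E}, which is not all of the attributes, so the left side is not a superkey — BCNF is violated.
D -> E determines the non-prime attribute {E} from a non-superkey — 3NF is violated.
No proper subset of a key has a non-prime attribute in its closure, so there is no partial dependency; 2NF holds.

2NF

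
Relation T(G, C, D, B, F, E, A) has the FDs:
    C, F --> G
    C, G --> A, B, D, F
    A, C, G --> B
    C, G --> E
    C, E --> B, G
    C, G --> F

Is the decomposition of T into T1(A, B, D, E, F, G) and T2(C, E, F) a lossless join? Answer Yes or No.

No

The shared attributes are {E, F} and {E, F}⁺ = {E, F}.
T1 ⊄ {E, F} and T2 ⊄ {E, F}, so the split is lossy.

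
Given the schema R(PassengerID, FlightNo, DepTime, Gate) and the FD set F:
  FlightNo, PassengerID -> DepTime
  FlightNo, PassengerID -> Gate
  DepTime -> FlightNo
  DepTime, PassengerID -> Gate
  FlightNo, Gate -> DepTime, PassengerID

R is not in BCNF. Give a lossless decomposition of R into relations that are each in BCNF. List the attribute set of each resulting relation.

Candidate keys of the original relation: {DepTime, Gate}, {DepTime, PassengerID}, {FlightNo, Gate}, {FlightNo, PassengerID}.
Within {DepTime, FlightNo, Gate, PassengerID}: {DepTime}⁺ ∩ {DepTime, FlightNo, Gate, PassengerID} = {DepTime, FlightNo}, not the whole set, so DepTime -> FlightNo violates BCNF; decompose into {DepTime, FlightNo} and {DepTime, Gate, PassengerID}.
{DepTime, FlightNo} has no BCNF violation.
{DepTime, Gate, PassengerID} has no BCNF violation.

{DepTime, FlightNo}; {DepTime, Gate, PassengerID}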